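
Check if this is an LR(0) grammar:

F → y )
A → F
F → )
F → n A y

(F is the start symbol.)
Augment with F' → F and build the canonical LR(0) collection (I0 = CLOSURE({[F' → . F]}), then GOTO on every symbol after a dot until no new states appear). It has 9 states:
  I0: { [F → . )], [F → . n A y], [F → . y )], [F' → . F] }  — shift
  I1: { [F → ) .] }  — reduce
  I2: { [F' → F .] }  — accept
  I3: { [A → . F], [F → . )], [F → . n A y], [F → . y )], [F → n . A y] }  — shift
  I4: { [F → y . )] }  — shift
  I5: { [F → y ) .] }  — reduce
  I6: { [F → n A . y] }  — shift
  I7: { [A → F .] }  — reduce
  I8: { [F → n A y .] }  — reduce

Every state is either a pure shift/goto state or contains exactly one complete item and nothing to shift — no conflicts. The grammar is LR(0).

Answer: Yes, the grammar is LR(0)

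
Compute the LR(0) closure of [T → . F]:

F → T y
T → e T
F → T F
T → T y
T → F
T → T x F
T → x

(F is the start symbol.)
Start with: [T → . F]
  [T → . F] has the dot before F: add [F → . T y], [F → . T F]
  [F → . T y] has the dot before T: add [T → . e T], [T → . T y], [T → . T x F], [T → . x]
No further items can be added.

CLOSURE = { [F → . T F], [F → . T y], [T → . F], [T → . T x F], [T → . T y], [T → . e T], [T → . x] }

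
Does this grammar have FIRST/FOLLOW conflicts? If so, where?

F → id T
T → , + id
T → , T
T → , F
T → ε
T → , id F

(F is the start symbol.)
A FIRST/FOLLOW conflict occurs when a non-terminal N has a nullable alternative N → β (β ⇒* ε) and another alternative N → α with FIRST(α) ∩ FOLLOW(N) ≠ ∅: on such a lookahead the parser cannot decide between expanding α and letting N vanish via β.

Nullable non-terminals: T.

T: nullable alternative(s) T → ε; FOLLOW(T) = { $ }
  T → , + id: FIRST \ {ε} = { ',' } — disjoint from FOLLOW(T)
  T → , T: FIRST \ {ε} = { ',' } — disjoint from FOLLOW(T)
  T → , F: FIRST \ {ε} = { ',' } — disjoint from FOLLOW(T)
  T → ε: FIRST \ {ε} = { } — this is the only nullable alternative, skip
  T → , id F: FIRST \ {ε} = { ',' } — disjoint from FOLLOW(T)

F has no nullable alternative, so no FIRST/FOLLOW check is needed there.

No FIRST/FOLLOW conflicts found.

Answer: No FIRST/FOLLOW conflicts.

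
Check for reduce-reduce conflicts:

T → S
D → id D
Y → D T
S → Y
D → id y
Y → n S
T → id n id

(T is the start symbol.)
No reduce-reduce conflicts

Augment with T' → T and build the canonical LR(0) collection (I0 = CLOSURE({[T' → . T]}), then GOTO on every symbol after a dot until no new states appear). It has 14 states:
  I0: { [D → . id D], [D → . id y], [S → . Y], [T → . S], [T → . id n id], [T' → . T], [Y → . D T], [Y → . n S] }  — shift
  I1: { [D → . id D], [D → . id y], [S → . Y], [T → . S], [T → . id n id], [Y → . D T], [Y → . n S], [Y → D . T] }  — shift
  I2: { [T → S .] }  — reduce
  I3: { [T' → T .] }  — accept
  I4: { [S → Y .] }  — reduce
  I5: { [D → . id D], [D → . id y], [D → id . D], [D → id . y], [T → id . n id] }  — shift
  I6: { [D → . id D], [D → . id y], [S → . Y], [Y → . D T], [Y → . n S], [Y → n . S] }  — shift
  I7: { [Y → n S .] }  — reduce
  I8: { [D → . id D], [D → . id y], [D → id . D], [D → id . y] }  — shift
  I9: { [D → id D .] }  — reduce
  I10: { [D → id y .] }  — reduce
  I11: { [T → id n . id] }  — shift
  I12: { [T → id n id .] }  — reduce
  I13: { [Y → D T .] }  — reduce

No state contains more than one complete item.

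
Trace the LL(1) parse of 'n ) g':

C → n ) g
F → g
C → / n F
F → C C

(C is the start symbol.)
LL(1) parsing maintains a stack (initially the start symbol over $) and the input. At each step: if the stack top is a terminal, match it against the current input token; if it is a non-terminal N, replace it with the RHS of M[N, lookahead] (the unique production whose predict set contains the lookahead).

Stack is shown with the top on the left.

Stack    Input    Action
------------------------
C $      n ) g $  output C → n ) g
n ) g $  n ) g $  match 'n'
) g $    ) g $    match ')'
g $      g $      match 'g'
$        $        accept

The string is accepted.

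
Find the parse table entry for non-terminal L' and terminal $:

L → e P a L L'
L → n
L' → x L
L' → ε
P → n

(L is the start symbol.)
L' → ε

To find M[L', $], we find productions for L' where $ is in the predict set (PREDICT(N → α) = (FIRST(α) \ {ε}) ∪ (FOLLOW(N) if α ⇒* ε)).

Relevant sets:
  FOLLOW(L') = { $, 'x' }

L' → x L: PREDICT = { 'x' }
L' → ε: PREDICT = { $, 'x' }
  $ is in predict set, so this production goes in M[L', $]

M[L', $] = L' → ε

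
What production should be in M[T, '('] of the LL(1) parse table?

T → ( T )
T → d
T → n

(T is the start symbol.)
T → ( T )

To find M[T, '('], we find productions for T where '(' is in the predict set (PREDICT(N → α) = (FIRST(α) \ {ε}) ∪ (FOLLOW(N) if α ⇒* ε)).

T → ( T ): PREDICT = { '(' }
  '(' is in predict set, so this production goes in M[T, '(']
T → d: PREDICT = { 'd' }
T → n: PREDICT = { 'n' }

M[T, '('] = T → ( T )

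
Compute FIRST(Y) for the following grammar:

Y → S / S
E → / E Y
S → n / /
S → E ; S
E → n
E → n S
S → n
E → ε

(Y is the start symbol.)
{ '/', ';', 'n' }

To compute FIRST(Y), examine every production with Y on the left-hand side, reading each right-hand side left to right until a non-nullable symbol is reached.

FIRST sets of the other non-terminals involved (by the same procedure, iterated to a fixed point):
  FIRST(S) = { '/', ';', 'n' }

From Y → S / S:
  - S is a non-terminal: add FIRST(S) \ {ε} = { '/', ';', 'n' }
    S is not nullable, so stop

Collecting: FIRST(Y) = { '/', ';', 'n' }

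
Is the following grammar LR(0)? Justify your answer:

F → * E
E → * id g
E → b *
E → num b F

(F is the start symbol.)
Yes, the grammar is LR(0)

Augment with F' → F and build the canonical LR(0) collection (I0 = CLOSURE({[F' → . F]}), then GOTO on every symbol after a dot until no new states appear). It has 12 states:
  I0: { [F → . * E], [F' → . F] }  — shift
  I1: { [E → . * id g], [E → . b *], [E → . num b F], [F → * . E] }  — shift
  I2: { [F' → F .] }  — accept
  I3: { [E → * . id g] }  — shift
  I4: { [F → * E .] }  — reduce
  I5: { [E → b . *] }  — shift
  I6: { [E → num . b F] }  — shift
  I7: { [E → num b . F], [F → . * E] }  — shift
  I8: { [E → num b F .] }  — reduce
  I9: { [E → b * .] }  — reduce
  I10: { [E → * id . g] }  — shift
  I11: { [E → * id g .] }  — reduce

Every state is either a pure shift/goto state or contains exactly one complete item and nothing to shift — no conflicts. The grammar is LR(0).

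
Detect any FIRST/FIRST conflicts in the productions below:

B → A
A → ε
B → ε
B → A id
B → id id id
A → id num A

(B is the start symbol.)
A FIRST/FIRST conflict occurs when two productions N → α and N → β for the same non-terminal have FIRST(α) ∩ FIRST(β) ≠ ∅ (with ε ∈ FIRST of a nullable right-hand side, so two nullable alternatives also conflict).

FIRST sets of the non-terminals at (or reachable through a nullable prefix from) the front of some alternative:
  FIRST(A) = { 'id', ε }

Productions for B:
  B → A: FIRST = { 'id', ε }
  B → ε: FIRST = { ε }
  B → A id: FIRST = { 'id' }
  B → id id id: FIRST = { 'id' }
Productions for A:
  A → ε: FIRST = { ε }
  A → id num A: FIRST = { 'id' }

Conflict for B: B → A and B → ε
  Overlap: { ε }
Conflict for B: B → A and B → A id
  Overlap: { 'id' }
Conflict for B: B → A and B → id id id
  Overlap: { 'id' }
Conflict for B: B → A id and B → id id id
  Overlap: { 'id' }

Answer: Yes. B → A / B → ε on { ε }; B → A / B → A id on { 'id' }; B → A / B → id id id on { 'id' }; B → A id / B → id id id on { 'id' }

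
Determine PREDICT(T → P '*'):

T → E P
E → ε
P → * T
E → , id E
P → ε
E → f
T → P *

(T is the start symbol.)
PREDICT(T → P '*') = (FIRST(RHS) \ {ε}) ∪ (FOLLOW(T) if ε ∈ FIRST(RHS), i.e. RHS ⇒* ε)
FIRST(P) = { '*', ε }
FIRST(P '*') = { '*' }
ε ∉ FIRST(P '*'), so FOLLOW(T) is not added.
PREDICT(T → P '*') = { '*' }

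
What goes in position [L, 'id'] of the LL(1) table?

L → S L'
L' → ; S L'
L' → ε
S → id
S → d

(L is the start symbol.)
L → S L'

To find M[L, 'id'], we find productions for L where 'id' is in the predict set (PREDICT(N → α) = (FIRST(α) \ {ε}) ∪ (FOLLOW(N) if α ⇒* ε)).

Relevant sets:
  FIRST(S) = { 'd', 'id' }

L → S L': PREDICT = { 'd', 'id' }
  'id' is in predict set, so this production goes in M[L, 'id']

M[L, 'id'] = L → S L'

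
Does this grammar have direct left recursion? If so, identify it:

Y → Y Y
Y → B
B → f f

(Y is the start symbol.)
Direct left recursion occurs when N → N α for some non-terminal N (the right-hand side begins with the left-hand side itself).

Y → Y Y: LEFT RECURSIVE (starts with Y)
Y → B: starts with B
B → f f: starts with f

The grammar has direct left recursion on: Y.

Answer: Yes, Y is left-recursive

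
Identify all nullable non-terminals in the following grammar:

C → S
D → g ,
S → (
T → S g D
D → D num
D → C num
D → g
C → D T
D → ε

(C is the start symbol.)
ε-productions: D → ε
So D is immediately nullable.
No further non-terminal can be added: every production for the remaining non-terminals contains a terminal or a non-nullable non-terminal.
Nullable = { 'D' }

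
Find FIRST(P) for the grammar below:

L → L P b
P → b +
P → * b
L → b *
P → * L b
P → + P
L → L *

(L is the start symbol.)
To compute FIRST(P), examine every production with P on the left-hand side, reading each right-hand side left to right until a non-nullable symbol is reached.

From P → b +:
  - b is a terminal: add 'b' and stop
From P → * b:
  - '*' is a terminal: add '*' and stop
From P → * L b:
  - '*' is a terminal: add '*' and stop
From P → + P:
  - '+' is a terminal: add '+' and stop

Collecting: FIRST(P) = { '*', '+', 'b' }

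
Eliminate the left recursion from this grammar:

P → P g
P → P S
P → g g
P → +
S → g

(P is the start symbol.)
P → g g P'
P → + P'
P' → g P'
P' → S P'
P' → ε
S → g

P is directly left-recursive. The standard transformation for
  A → A α₁ | ... | A α_m | β₁ | ... | β_n
is
  A  → β₁ A' | ... | β_n A'
  A' → α₁ A' | ... | α_m A' | ε

P → g g becomes P → g g P'
P → + becomes P → + P'
P → P g becomes P' → g P'
P → P S becomes P' → S P'
Add P' → ε

Productions for other non-terminals are unchanged:
  S → g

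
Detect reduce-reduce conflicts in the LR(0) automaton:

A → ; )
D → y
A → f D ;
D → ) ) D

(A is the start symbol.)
A reduce-reduce conflict occurs when an LR(0) state has two complete items [A → α .] and [B → β .] — both call for a reduction, and with no lookahead the parser cannot choose between them.

Augment with A' → A and build the canonical LR(0) collection (I0 = CLOSURE({[A' → . A]}), then GOTO on every symbol after a dot until no new states appear). It has 11 states:
  I0: { [A → . ; )], [A → . f D ;], [A' → . A] }  — shift
  I1: { [A → ; . )] }  — shift
  I2: { [A' → A .] }  — accept
  I3: { [A → f . D ;], [D → . ) ) D], [D → . y] }  — shift
  I4: { [D → ) . ) D] }  — shift
  I5: { [A → f D . ;] }  — shift
  I6: { [D → y .] }  — reduce
  I7: { [A → f D ; .] }  — reduce
  I8: { [D → ) ) . D], [D → . ) ) D], [D → . y] }  — shift
  I9: { [D → ) ) D .] }  — reduce
  I10: { [A → ; ) .] }  — reduce

No state contains more than one complete item.

Answer: No reduce-reduce conflicts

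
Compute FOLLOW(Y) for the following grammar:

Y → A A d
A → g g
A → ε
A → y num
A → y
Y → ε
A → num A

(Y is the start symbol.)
{ $ }

Y is the start symbol, so $ ∈ FOLLOW(Y).
Y does not occur on any right-hand side.

Taking the union: FOLLOW(Y) = { $ }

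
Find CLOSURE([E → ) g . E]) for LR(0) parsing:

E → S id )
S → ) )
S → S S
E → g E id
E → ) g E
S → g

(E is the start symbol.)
{ [E → ) g . E], [E → . ) g E], [E → . S id )], [E → . g E id], [S → . ) )], [S → . S S], [S → . g] }

To compute CLOSURE, for each item [A → α.Bβ] where B is a non-terminal, add [B → .γ] for all productions B → γ; repeat for the newly added items until nothing changes.

Start with: [E → ) g . E]
  [E → ) g . E] has the dot before E: add [E → . S id )], [E → . g E id], [E → . ) g E]
  [E → . S id )] has the dot before S: add [S → . ) )], [S → . S S], [S → . g]
No further items can be added.

CLOSURE = { [E → ) g . E], [E → . ) g E], [E → . S id )], [E → . g E id], [S → . ) )], [S → . S S], [S → . g] }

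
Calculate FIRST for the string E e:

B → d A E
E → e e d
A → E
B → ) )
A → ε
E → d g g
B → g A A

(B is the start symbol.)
{ 'd', 'e' }

FIRST sets of the non-terminals involved (from the grammar, by fixed-point iteration):
  FIRST(E) = { 'd', 'e' }

To compute FIRST(E e), process the symbols left to right:
Symbol E is a non-terminal. Add FIRST(E) \ {ε} = { 'd', 'e' }
E is not nullable (ε ∉ FIRST(E)), so stop here.
FIRST(E e) = { 'd', 'e' }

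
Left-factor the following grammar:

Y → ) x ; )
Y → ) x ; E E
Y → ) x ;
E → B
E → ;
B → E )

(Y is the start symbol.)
Y → ) x ; Y'
Y' → )
Y' → E E
Y' → ε
E → B
E → ;
B → E )

Left-factoring transforms A → αβ₁ | αβ₂ into A → αA' and A' → β₁ | β₂
(α is the longest common prefix among the alternatives). Repeat until
no nonterminal has two alternatives with a common prefix.

Round 1: Y has alternatives sharing prefix ') x ;'. Introduce Y': Y → ) x ; Y'
  Add: Y' → )
  Add: Y' → E E
  Add: Y' → ε

No remaining common prefixes — done.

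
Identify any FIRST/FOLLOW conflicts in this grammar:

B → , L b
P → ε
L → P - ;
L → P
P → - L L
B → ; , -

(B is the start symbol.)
Nullable non-terminals: L, P.
FIRST sets used below: FIRST(P) = { '-', ε }

L: nullable alternative(s) L → P; FOLLOW(L) = { '-', 'b' }
  L → P - ;: FIRST \ {ε} = { '-' } — overlaps FOLLOW(L) on { '-' }: CONFLICT
  L → P: FIRST \ {ε} = { '-' } — this is the only nullable alternative, skip

P: nullable alternative(s) P → ε; FOLLOW(P) = { '-', 'b' }
  P → ε: FIRST \ {ε} = { } — this is the only nullable alternative, skip
  P → - L L: FIRST \ {ε} = { '-' } — overlaps FOLLOW(P) on { '-' }: CONFLICT

B has no nullable alternative, so no FIRST/FOLLOW check is needed there.

So the grammar has 2 FIRST/FOLLOW conflicts (marked CONFLICT above).

Answer: Yes. P → '-' L L with FOLLOW(P) on { '-' }; L → P '-' ';' with FOLLOW(L) on { '-' }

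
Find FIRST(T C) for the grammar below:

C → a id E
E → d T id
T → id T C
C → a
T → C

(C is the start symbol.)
FIRST sets of the non-terminals involved (from the grammar, by fixed-point iteration):
  FIRST(T) = { 'a', 'id' }

To compute FIRST(T C), process the symbols left to right:
Symbol T is a non-terminal. Add FIRST(T) \ {ε} = { 'a', 'id' }
T is not nullable (ε ∉ FIRST(T)), so stop here.
FIRST(T C) = { 'a', 'id' }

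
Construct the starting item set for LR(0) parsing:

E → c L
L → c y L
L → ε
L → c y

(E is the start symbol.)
First, augment the grammar with E' → E
I₀ = CLOSURE({ [E' → . E] }):
  [E' → . E] has the dot before E: add [E → . c L]
No further items can be added.

I₀ = { [E → . c L], [E' → . E] }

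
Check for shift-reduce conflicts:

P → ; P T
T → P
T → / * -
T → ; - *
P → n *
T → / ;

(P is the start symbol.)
No shift-reduce conflicts

A shift-reduce conflict occurs when an LR(0) state has both:
  - a complete (reduce) item [A → α .] (dot at the end), and
  - a shift item [B → β . c γ] (dot before a terminal).

Augment with P' → P and build the canonical LR(0) collection (I0 = CLOSURE({[P' → . P]}), then GOTO on every symbol after a dot until no new states appear). It has 15 states:
  I0: { [P → . ; P T], [P → . n *], [P' → . P] }  — shift
  I1: { [P → . ; P T], [P → . n *], [P → ; . P T] }  — shift
  I2: { [P' → P .] }  — accept
  I3: { [P → n . *] }  — shift
  I4: { [P → n * .] }  — reduce
  I5: { [P → . ; P T], [P → . n *], [P → ; P . T], [T → . / * -], [T → . / ;], [T → . ; - *], [T → . P] }  — shift
  I6: { [T → / . * -], [T → / . ;] }  — shift
  I7: { [P → . ; P T], [P → . n *], [P → ; . P T], [T → ; . - *] }  — shift
  I8: { [T → P .] }  — reduce
  I9: { [P → ; P T .] }  — reduce
  I10: { [T → ; - . *] }  — shift
  I11: { [T → ; - * .] }  — reduce
  I12: { [T → / * . -] }  — shift
  I13: { [T → / ; .] }  — reduce
  I14: { [T → / * - .] }  — reduce

No state contains both a complete item and a shift item.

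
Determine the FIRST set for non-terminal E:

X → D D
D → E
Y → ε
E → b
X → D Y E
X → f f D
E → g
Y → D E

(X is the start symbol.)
From E → b:
  - b is a terminal: add 'b' and stop
From E → g:
  - g is a terminal: add 'g' and stop

Collecting: FIRST(E) = { 'b', 'g' }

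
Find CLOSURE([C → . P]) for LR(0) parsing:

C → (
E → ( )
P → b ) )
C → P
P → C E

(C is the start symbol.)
Start with: [C → . P]
  [C → . P] has the dot before P: add [P → . b ) )], [P → . C E]
  [P → . C E] has the dot before C: add [C → . (]
No further items can be added.

CLOSURE = { [C → . (], [C → . P], [P → . C E], [P → . b ) )] }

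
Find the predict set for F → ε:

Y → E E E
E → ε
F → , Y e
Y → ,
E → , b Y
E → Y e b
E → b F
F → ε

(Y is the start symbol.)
{ $, ',', 'b', 'e' }

PREDICT(F → ε) = (FIRST(RHS) \ {ε}) ∪ (FOLLOW(F) if ε ∈ FIRST(RHS), i.e. RHS ⇒* ε)
The right-hand side is ε (FIRST(ε) = { ε }), so the predict set is FOLLOW(F) = { $, ',', 'b', 'e' }
PREDICT(F → ε) = { $, ',', 'b', 'e' }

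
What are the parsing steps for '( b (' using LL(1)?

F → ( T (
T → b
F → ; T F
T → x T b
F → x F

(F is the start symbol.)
LL(1) parsing maintains a stack (initially the start symbol over $) and the input. At each step: if the stack top is a terminal, match it against the current input token; if it is a non-terminal N, replace it with the RHS of M[N, lookahead] (the unique production whose predict set contains the lookahead).

Stack is shown with the top on the left.

Stack    Input    Action
------------------------
F $      ( b ( $  output F → ( T (
( T ( $  ( b ( $  match '('
T ( $    b ( $    output T → b
b ( $    b ( $    match 'b'
( $      ( $      match '('
$        $        accept

The string is accepted.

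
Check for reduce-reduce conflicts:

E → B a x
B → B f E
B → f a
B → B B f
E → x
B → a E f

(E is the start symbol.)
Yes — I14: [E → B a x .] vs [E → x .]

A reduce-reduce conflict occurs when an LR(0) state has two complete items [A → α .] and [B → β .] — both call for a reduction, and with no lookahead the parser cannot choose between them.

Augment with E' → E and build the canonical LR(0) collection (I0 = CLOSURE({[E' → . E]}), then GOTO on every symbol after a dot until no new states appear). It has 16 states:
  I0: { [B → . B B f], [B → . B f E], [B → . a E f], [B → . f a], [E → . B a x], [E → . x], [E' → . E] }  — shift
  I1: { [B → . B B f], [B → . B f E], [B → . a E f], [B → . f a], [B → B . B f], [B → B . f E], [E → B . a x] }  — shift
  I2: { [E' → E .] }  — accept
  I3: { [B → . B B f], [B → . B f E], [B → . a E f], [B → . f a], [B → a . E f], [E → . B a x], [E → . x] }  — shift
  I4: { [B → f . a] }  — shift
  I5: { [E → x .] }  — reduce
  I6: { [B → f a .] }  — reduce
  I7: { [B → a E . f] }  — shift
  I8: { [B → a E f .] }  — reduce
  I9: { [B → . B B f], [B → . B f E], [B → . a E f], [B → . f a], [B → B . B f], [B → B . f E], [B → B B . f] }  — shift
  I10: { [B → . B B f], [B → . B f E], [B → . a E f], [B → . f a], [B → a . E f], [E → . B a x], [E → . x], [E → B a . x] }  — shift
  I11: { [B → . B B f], [B → . B f E], [B → . a E f], [B → . f a], [B → B f . E], [B → f . a], [E → . B a x], [E → . x] }  — shift
  I12: { [B → B f E .] }  — reduce
  I13: { [B → . B B f], [B → . B f E], [B → . a E f], [B → . f a], [B → a . E f], [B → f a .], [E → . B a x], [E → . x] }  — shift, reduce
  I14: { [E → B a x .], [E → x .] }  — 2 reduces
  I15: { [B → . B B f], [B → . B f E], [B → . a E f], [B → . f a], [B → B B f .], [B → B f . E], [B → f . a], [E → . B a x], [E → . x] }  — shift, reduce

I14 contains complete items [E → B a x .], [E → x .] — reduce-reduce conflict.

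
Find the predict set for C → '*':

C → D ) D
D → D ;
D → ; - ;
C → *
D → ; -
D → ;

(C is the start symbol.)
PREDICT(C → '*') = (FIRST(RHS) \ {ε}) ∪ (FOLLOW(C) if ε ∈ FIRST(RHS), i.e. RHS ⇒* ε)
FIRST('*') = { '*' }
ε ∉ FIRST('*'), so FOLLOW(C) is not added.
PREDICT(C → '*') = { '*' }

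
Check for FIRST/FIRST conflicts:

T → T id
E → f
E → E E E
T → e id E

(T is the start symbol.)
Yes. T → T id / T → e id E on { 'e' }; E → f / E → E E E on { 'f' }

A FIRST/FIRST conflict occurs when two productions N → α and N → β for the same non-terminal have FIRST(α) ∩ FIRST(β) ≠ ∅ (with ε ∈ FIRST of a nullable right-hand side, so two nullable alternatives also conflict).

FIRST sets of the non-terminals at (or reachable through a nullable prefix from) the front of some alternative:
  FIRST(T) = { 'e' }
  FIRST(E) = { 'f' }

Productions for T:
  T → T id: FIRST = { 'e' }
  T → e id E: FIRST = { 'e' }
Productions for E:
  E → f: FIRST = { 'f' }
  E → E E E: FIRST = { 'f' }

Conflict for T: T → T id and T → e id E
  Overlap: { 'e' }
Conflict for E: E → f and E → E E E
  Overlap: { 'f' }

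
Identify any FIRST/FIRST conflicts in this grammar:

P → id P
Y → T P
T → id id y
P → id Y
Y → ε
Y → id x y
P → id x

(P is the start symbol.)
FIRST sets of the non-terminals at (or reachable through a nullable prefix from) the front of some alternative:
  FIRST(T) = { 'id' }

Productions for P:
  P → id P: FIRST = { 'id' }
  P → id Y: FIRST = { 'id' }
  P → id x: FIRST = { 'id' }
Productions for Y:
  Y → T P: FIRST = { 'id' }
  Y → ε: FIRST = { ε }
  Y → id x y: FIRST = { 'id' }
T has only one production, so no FIRST/FIRST conflict is possible there.

Conflict for P: P → id P and P → id Y
  Overlap: { 'id' }
Conflict for P: P → id P and P → id x
  Overlap: { 'id' }
Conflict for P: P → id Y and P → id x
  Overlap: { 'id' }
Conflict for Y: Y → T P and Y → id x y
  Overlap: { 'id' }

Answer: Yes. P → id P / P → id Y on { 'id' }; P → id P / P → id x on { 'id' }; P → id Y / P → id x on { 'id' }; Y → T P / Y → id x y on { 'id' }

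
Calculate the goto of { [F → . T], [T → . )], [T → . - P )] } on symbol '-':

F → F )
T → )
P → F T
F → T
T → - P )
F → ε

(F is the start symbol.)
GOTO(I, '-') = CLOSURE({ [A → αX.β] : [A → α.Xβ] ∈ I, X = '-' })

Items with dot before '-', with the dot advanced:
  [T → . - P )] → [T → - . P )]
Closure of the advanced items:
  [T → - . P )] has the dot before P: add [P → . F T]
  [P → . F T] has the dot before F: add [F → . F )], [F → . T], [F → .]
  [F → . T] has the dot before T: add [T → . )], [T → . - P )]

GOTO = { [F → . F )], [F → . T], [F → .], [P → . F T], [T → - . P )], [T → . )], [T → . - P )] }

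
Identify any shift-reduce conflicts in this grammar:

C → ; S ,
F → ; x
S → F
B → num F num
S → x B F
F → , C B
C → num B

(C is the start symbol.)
A shift-reduce conflict occurs when an LR(0) state has both:
  - a complete (reduce) item [A → α .] (dot at the end), and
  - a shift item [B → β . c γ] (dot before a terminal).

Augment with C' → C and build the canonical LR(0) collection (I0 = CLOSURE({[C' → . C]}), then GOTO on every symbol after a dot until no new states appear). It has 19 states:
  I0: { [C → . ; S ,], [C → . num B], [C' → . C] }  — shift
  I1: { [C → ; . S ,], [F → . , C B], [F → . ; x], [S → . F], [S → . x B F] }  — shift
  I2: { [C' → C .] }  — accept
  I3: { [B → . num F num], [C → num . B] }  — shift
  I4: { [C → num B .] }  — reduce
  I5: { [B → num . F num], [F → . , C B], [F → . ; x] }  — shift
  I6: { [C → . ; S ,], [C → . num B], [F → , . C B] }  — shift
  I7: { [F → ; . x] }  — shift
  I8: { [B → num F . num] }  — shift
  I9: { [B → num F num .] }  — reduce
  I10: { [F → ; x .] }  — reduce
  I11: { [B → . num F num], [F → , C . B] }  — shift
  I12: { [F → , C B .] }  — reduce
  I13: { [S → F .] }  — reduce
  I14: { [C → ; S . ,] }  — shift
  I15: { [B → . num F num], [S → x . B F] }  — shift
  I16: { [F → . , C B], [F → . ; x], [S → x B . F] }  — shift
  I17: { [S → x B F .] }  — reduce
  I18: { [C → ; S , .] }  — reduce

No state contains both a complete item and a shift item.

Answer: No shift-reduce conflicts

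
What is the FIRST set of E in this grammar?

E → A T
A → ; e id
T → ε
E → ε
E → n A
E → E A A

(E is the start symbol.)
To compute FIRST(E), examine every production with E on the left-hand side, reading each right-hand side left to right until a non-nullable symbol is reached.

FIRST sets of the other non-terminals involved (by the same procedure, iterated to a fixed point):
  FIRST(A) = { ';' }

From E → A T:
  - A is a non-terminal: add FIRST(A) \ {ε} = { ';' }
    A is not nullable, so stop
From E → ε:
  - ε-production, so ε ∈ FIRST(E)
From E → n A:
  - n is a terminal: add 'n' and stop
From E → E A A:
  - E is the symbol being defined: contributes nothing new
    E is nullable, so continue to the next symbol
  - A is a non-terminal: add FIRST(A) \ {ε} = { ';' }
    A is not nullable, so stop

Collecting: FIRST(E) = { ';', 'n', ε }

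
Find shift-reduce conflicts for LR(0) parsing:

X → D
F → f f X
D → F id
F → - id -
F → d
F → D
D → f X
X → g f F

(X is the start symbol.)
Yes — I10: [X → g f F .] vs [D → F . id]

A shift-reduce conflict occurs when an LR(0) state has both:
  - a complete (reduce) item [A → α .] (dot at the end), and
  - a shift item [B → β . c γ] (dot before a terminal).

Augment with X' → X and build the canonical LR(0) collection (I0 = CLOSURE({[X' → . X]}), then GOTO on every symbol after a dot until no new states appear). It has 17 states:
  I0: { [D → . F id], [D → . f X], [F → . - id -], [F → . D], [F → . d], [F → . f f X], [X → . D], [X → . g f F], [X' → . X] }  — shift
  I1: { [F → - . id -] }  — shift
  I2: { [F → D .], [X → D .] }  — 2 reduces
  I3: { [D → F . id] }  — shift
  I4: { [X' → X .] }  — accept
  I5: { [F → d .] }  — reduce
  I6: { [D → . F id], [D → . f X], [D → f . X], [F → . - id -], [F → . D], [F → . d], [F → . f f X], [F → f . f X], [X → . D], [X → . g f F] }  — shift
  I7: { [X → g . f F] }  — shift
  I8: { [D → . F id], [D → . f X], [F → . - id -], [F → . D], [F → . d], [F → . f f X], [X → g f . F] }  — shift
  I9: { [F → D .] }  — reduce
  I10: { [D → F . id], [X → g f F .] }  — shift, reduce
  I11: { [D → F id .] }  — reduce
  I12: { [D → f X .] }  — reduce
  I13: { [D → . F id], [D → . f X], [D → f . X], [F → . - id -], [F → . D], [F → . d], [F → . f f X], [F → f . f X], [F → f f . X], [X → . D], [X → . g f F] }  — shift
  I14: { [D → f X .], [F → f f X .] }  — 2 reduces
  I15: { [F → - id . -] }  — shift
  I16: { [F → - id - .] }  — reduce

I10 contains reduce item [X → g f F .] and shift item [D → F . id] — shift-reduce conflict.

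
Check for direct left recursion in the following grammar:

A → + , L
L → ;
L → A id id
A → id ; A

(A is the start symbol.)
No direct left recursion

Direct left recursion occurs when N → N α for some non-terminal N (the right-hand side begins with the left-hand side itself).

A → + , L: starts with '+'
L → ;: starts with ';'
L → A id id: starts with A
A → id ; A: starts with id

No direct left recursion found.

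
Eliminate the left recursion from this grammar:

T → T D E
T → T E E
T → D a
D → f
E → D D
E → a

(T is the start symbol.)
T → D a T'
T' → D E T'
T' → E E T'
T' → ε
D → f
E → D D
E → a

T is directly left-recursive. The standard transformation for
  A → A α₁ | ... | A α_m | β₁ | ... | β_n
is
  A  → β₁ A' | ... | β_n A'
  A' → α₁ A' | ... | α_m A' | ε

T → D a becomes T → D a T'
T → T D E becomes T' → D E T'
T → T E E becomes T' → E E T'
Add T' → ε

Productions for other non-terminals are unchanged:
  D → f
  E → D D
  E → a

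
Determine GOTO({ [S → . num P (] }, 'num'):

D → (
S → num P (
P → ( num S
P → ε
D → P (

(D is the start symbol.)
GOTO(I, 'num') = CLOSURE({ [A → αX.β] : [A → α.Xβ] ∈ I, X = 'num' })

Items with dot before 'num', with the dot advanced:
  [S → . num P (] → [S → num . P (]
Closure of the advanced items:
  [S → num . P (] has the dot before P: add [P → . ( num S], [P → .]

GOTO = { [P → . ( num S], [P → .], [S → num . P (] }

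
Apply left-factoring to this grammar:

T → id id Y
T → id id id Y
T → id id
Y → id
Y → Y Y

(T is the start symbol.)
T → id id T'
T' → Y
T' → id Y
T' → ε
Y → id
Y → Y Y

Left-factoring transforms A → αβ₁ | αβ₂ into A → αA' and A' → β₁ | β₂
(α is the longest common prefix among the alternatives). Repeat until
no nonterminal has two alternatives with a common prefix.

Round 1: T has alternatives sharing prefix 'id id'. Introduce T': T → id id T'
  Add: T' → Y
  Add: T' → id Y
  Add: T' → ε

No remaining common prefixes — done.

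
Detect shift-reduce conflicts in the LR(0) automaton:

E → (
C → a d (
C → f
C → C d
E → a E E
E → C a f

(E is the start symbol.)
No shift-reduce conflicts

A shift-reduce conflict occurs when an LR(0) state has both:
  - a complete (reduce) item [A → α .] (dot at the end), and
  - a shift item [B → β . c γ] (dot before a terminal).

Augment with E' → E and build the canonical LR(0) collection (I0 = CLOSURE({[E' → . E]}), then GOTO on every symbol after a dot until no new states appear). It has 13 states:
  I0: { [C → . C d], [C → . a d (], [C → . f], [E → . (], [E → . C a f], [E → . a E E], [E' → . E] }  — shift
  I1: { [E → ( .] }  — reduce
  I2: { [C → C . d], [E → C . a f] }  — shift
  I3: { [E' → E .] }  — accept
  I4: { [C → . C d], [C → . a d (], [C → . f], [C → a . d (], [E → . (], [E → . C a f], [E → . a E E], [E → a . E E] }  — shift
  I5: { [C → f .] }  — reduce
  I6: { [C → . C d], [C → . a d (], [C → . f], [E → . (], [E → . C a f], [E → . a E E], [E → a E . E] }  — shift
  I7: { [C → a d . (] }  — shift
  I8: { [C → a d ( .] }  — reduce
  I9: { [E → a E E .] }  — reduce
  I10: { [E → C a . f] }  — shift
  I11: { [C → C d .] }  — reduce
  I12: { [E → C a f .] }  — reduce

No state contains both a complete item and a shift item.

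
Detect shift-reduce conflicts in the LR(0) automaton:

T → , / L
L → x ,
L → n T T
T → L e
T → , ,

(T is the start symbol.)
A shift-reduce conflict occurs when an LR(0) state has both:
  - a complete (reduce) item [A → α .] (dot at the end), and
  - a shift item [B → β . c γ] (dot before a terminal).

Augment with T' → T and build the canonical LR(0) collection (I0 = CLOSURE({[T' → . T]}), then GOTO on every symbol after a dot until no new states appear). It has 13 states:
  I0: { [L → . n T T], [L → . x ,], [T → . , ,], [T → . , / L], [T → . L e], [T' → . T] }  — shift
  I1: { [T → , . ,], [T → , . / L] }  — shift
  I2: { [T → L . e] }  — shift
  I3: { [T' → T .] }  — accept
  I4: { [L → . n T T], [L → . x ,], [L → n . T T], [T → . , ,], [T → . , / L], [T → . L e] }  — shift
  I5: { [L → x . ,] }  — shift
  I6: { [L → x , .] }  — reduce
  I7: { [L → . n T T], [L → . x ,], [L → n T . T], [T → . , ,], [T → . , / L], [T → . L e] }  — shift
  I8: { [L → n T T .] }  — reduce
  I9: { [T → L e .] }  — reduce
  I10: { [T → , , .] }  — reduce
  I11: { [L → . n T T], [L → . x ,], [T → , / . L] }  — shift
  I12: { [T → , / L .] }  — reduce

No state contains both a complete item and a shift item.

Answer: No shift-reduce conflicts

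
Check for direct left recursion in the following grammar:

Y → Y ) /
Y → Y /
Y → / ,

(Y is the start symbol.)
Yes, Y is left-recursive

Y → Y ) /: LEFT RECURSIVE (starts with Y)
Y → Y /: LEFT RECURSIVE (starts with Y)
Y → / ,: starts with '/'

The grammar has direct left recursion on: Y.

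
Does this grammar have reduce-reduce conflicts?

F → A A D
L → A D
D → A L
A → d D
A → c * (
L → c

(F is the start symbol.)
Augment with F' → F and build the canonical LR(0) collection (I0 = CLOSURE({[F' → . F]}), then GOTO on every symbol after a dot until no new states appear). It has 15 states:
  I0: { [A → . c * (], [A → . d D], [F → . A A D], [F' → . F] }  — shift
  I1: { [A → . c * (], [A → . d D], [F → A . A D] }  — shift
  I2: { [F' → F .] }  — accept
  I3: { [A → c . * (] }  — shift
  I4: { [A → . c * (], [A → . d D], [A → d . D], [D → . A L] }  — shift
  I5: { [A → . c * (], [A → . d D], [D → A . L], [L → . A D], [L → . c] }  — shift
  I6: { [A → d D .] }  — reduce
  I7: { [A → . c * (], [A → . d D], [D → . A L], [L → A . D] }  — shift
  I8: { [D → A L .] }  — reduce
  I9: { [A → c . * (], [L → c .] }  — shift, reduce
  I10: { [A → c * . (] }  — shift
  I11: { [A → c * ( .] }  — reduce
  I12: { [L → A D .] }  — reduce
  I13: { [A → . c * (], [A → . d D], [D → . A L], [F → A A . D] }  — shift
  I14: { [F → A A D .] }  — reduce

No state contains more than one complete item.

Answer: No reduce-reduce conflicts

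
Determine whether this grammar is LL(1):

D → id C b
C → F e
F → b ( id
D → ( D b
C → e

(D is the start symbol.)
Yes, the grammar is LL(1).

Relevant sets:
  FIRST(F) = { 'b' }

For D:
  PREDICT(D → id C b) = { 'id' }
  PREDICT(D → '(' D b) = { '(' }
For C:
  PREDICT(C → F e) = { 'b' }
  PREDICT(C → e) = { 'e' }
F has a single production, so nothing to check there.

All predict sets are disjoint. The grammar IS LL(1).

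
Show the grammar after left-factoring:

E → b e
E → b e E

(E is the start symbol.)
E → b e E'
E' → ε
E' → E

Left-factoring transforms A → αβ₁ | αβ₂ into A → αA' and A' → β₁ | β₂
(α is the longest common prefix among the alternatives). Repeat until
no nonterminal has two alternatives with a common prefix.

Round 1: E has alternatives sharing prefix 'b e'. Introduce E': E → b e E'
  Add: E' → ε
  Add: E' → E

No remaining common prefixes — done.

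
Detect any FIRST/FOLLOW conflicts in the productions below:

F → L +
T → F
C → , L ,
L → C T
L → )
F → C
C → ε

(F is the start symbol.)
Yes. F → L '+' with FOLLOW(F) on { '+', ',' }; C → ',' L ',' with FOLLOW(C) on { ',' }

A FIRST/FOLLOW conflict occurs when a non-terminal N has a nullable alternative N → β (β ⇒* ε) and another alternative N → α with FIRST(α) ∩ FOLLOW(N) ≠ ∅: on such a lookahead the parser cannot decide between expanding α and letting N vanish via β.

Nullable non-terminals: C, F, L, T.
FIRST sets used below: FIRST(L) = { ')', '+', ',', ε }, FIRST(C) = { ',', ε }, FIRST(T) = { ')', '+', ',', ε }

C: nullable alternative(s) C → ε; FOLLOW(C) = { $, ')', '+', ',' }
  C → , L ,: FIRST \ {ε} = { ',' } — overlaps FOLLOW(C) on { ',' }: CONFLICT
  C → ε: FIRST \ {ε} = { } — this is the only nullable alternative, skip

F: nullable alternative(s) F → C; FOLLOW(F) = { $, '+', ',' }
  F → L +: FIRST \ {ε} = { ')', '+', ',' } — overlaps FOLLOW(F) on { '+', ',' }: CONFLICT
  F → C: FIRST \ {ε} = { ',' } — this is the only nullable alternative, skip

L: nullable alternative(s) L → C T; FOLLOW(L) = { '+', ',' }
  L → C T: FIRST \ {ε} = { ')', '+', ',' } — this is the only nullable alternative, skip
  L → ): FIRST \ {ε} = { ')' } — disjoint from FOLLOW(L)
T has a nullable alternative but only one production, so nothing to check.

So the grammar has 2 FIRST/FOLLOW conflicts (marked CONFLICT above).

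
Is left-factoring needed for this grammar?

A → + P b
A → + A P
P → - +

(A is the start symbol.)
Yes, A has productions with common prefix '+'

Left-factoring is needed when two productions for the same non-terminal
share a common prefix on the right-hand side.

Productions for A:
  A → + P b
  A → + A P

Found common prefix '+' in productions for A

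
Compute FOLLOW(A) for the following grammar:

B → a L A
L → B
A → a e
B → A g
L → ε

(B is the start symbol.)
{ $, 'a', 'g' }

In B → a L A: A is at the end, add FOLLOW(B)
In B → A g: A is followed by g, add FIRST(g) \ {ε} = { 'g' }

The FOLLOW sets referred to above (computed the same way, to a fixed point):
  FOLLOW(B) = { $, 'a' }

Taking the union: FOLLOW(A) = { $, 'a', 'g' }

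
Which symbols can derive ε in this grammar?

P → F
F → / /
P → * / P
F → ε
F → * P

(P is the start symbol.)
{ 'F', 'P' }

ε-productions: F → ε
So F is immediately nullable.
P → F: every symbol on the right is nullable, so P is nullable too.
Every non-terminal is now nullable.
Nullable = { 'F', 'P' }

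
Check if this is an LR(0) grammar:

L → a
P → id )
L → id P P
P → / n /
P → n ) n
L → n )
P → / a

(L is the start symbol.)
Yes, the grammar is LR(0)

A grammar is LR(0) if no state in the canonical LR(0) collection has:
  - both a shift item (dot before a terminal) and a complete item (shift-reduce conflict), or
  - two or more complete items (reduce-reduce conflict; the accept item [L' → L .] counts as a complete item here).

Augment with L' → L and build the canonical LR(0) collection (I0 = CLOSURE({[L' → . L]}), then GOTO on every symbol after a dot until no new states appear). It has 17 states:
  I0: { [L → . a], [L → . id P P], [L → . n )], [L' → . L] }  — shift
  I1: { [L' → L .] }  — accept
  I2: { [L → a .] }  — reduce
  I3: { [L → id . P P], [P → . / a], [P → . / n /], [P → . id )], [P → . n ) n] }  — shift
  I4: { [L → n . )] }  — shift
  I5: { [L → n ) .] }  — reduce
  I6: { [P → / . a], [P → / . n /] }  — shift
  I7: { [L → id P . P], [P → . / a], [P → . / n /], [P → . id )], [P → . n ) n] }  — shift
  I8: { [P → id . )] }  — shift
  I9: { [P → n . ) n] }  — shift
  I10: { [P → n ) . n] }  — shift
  I11: { [P → n ) n .] }  — reduce
  I12: { [P → id ) .] }  — reduce
  I13: { [L → id P P .] }  — reduce
  I14: { [P → / a .] }  — reduce
  I15: { [P → / n . /] }  — shift
  I16: { [P → / n / .] }  — reduce

Every state is either a pure shift/goto state or contains exactly one complete item and nothing to shift — no conflicts. The grammar is LR(0).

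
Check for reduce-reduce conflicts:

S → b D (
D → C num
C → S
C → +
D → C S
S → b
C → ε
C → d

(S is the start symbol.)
Yes — I2: [C → .] vs [S → b .]

Augment with S' → S and build the canonical LR(0) collection (I0 = CLOSURE({[S' → . S]}), then GOTO on every symbol after a dot until no new states appear). It has 11 states:
  I0: { [S → . b D (], [S → . b], [S' → . S] }  — shift
  I1: { [S' → S .] }  — accept
  I2: { [C → . +], [C → . S], [C → . d], [C → .], [D → . C S], [D → . C num], [S → . b D (], [S → . b], [S → b . D (], [S → b .] }  — shift, 2 reduces
  I3: { [C → + .] }  — reduce
  I4: { [D → C . S], [D → C . num], [S → . b D (], [S → . b] }  — shift
  I5: { [S → b D . (] }  — shift
  I6: { [C → S .] }  — reduce
  I7: { [C → d .] }  — reduce
  I8: { [S → b D ( .] }  — reduce
  I9: { [D → C S .] }  — reduce
  I10: { [D → C num .] }  — reduce

I2 contains complete items [C → .], [S → b .] — reduce-reduce conflict.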